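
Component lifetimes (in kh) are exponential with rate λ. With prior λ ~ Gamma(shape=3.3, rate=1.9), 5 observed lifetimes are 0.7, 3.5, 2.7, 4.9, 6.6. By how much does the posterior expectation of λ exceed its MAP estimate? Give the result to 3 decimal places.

Σ times = 18.4. Posterior: Gamma(shape = 3.3+5 = 8.3, rate = 1.9+18.4 = 20.3).
Mode = (α−1)/β = 7.3/20.3 = 0.360.
Mean = α/β = 8.3/20.3 = 0.409.
Difference = 0.409 − 0.360 = 0.049.
The mean is pulled above the mode by the posterior's right skew.

0.049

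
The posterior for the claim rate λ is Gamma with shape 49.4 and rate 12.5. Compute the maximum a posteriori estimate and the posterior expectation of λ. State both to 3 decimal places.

λ_MAP = 3.872, E[λ|data] = 3.952

Mode = (α−1)/β = 48.4/12.5 = 3.872.
Mean = α/β = 49.4/12.5 = 3.952.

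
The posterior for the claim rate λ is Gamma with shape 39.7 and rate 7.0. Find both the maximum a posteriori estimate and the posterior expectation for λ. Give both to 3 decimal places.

Mode = (α−1)/β = 38.7/7.0 = 5.529.
Mean = α/β = 39.7/7.0 = 5.671.
The mean is pulled above the mode by the posterior's right skew.

MAP = 5.529; posterior mean = 5.671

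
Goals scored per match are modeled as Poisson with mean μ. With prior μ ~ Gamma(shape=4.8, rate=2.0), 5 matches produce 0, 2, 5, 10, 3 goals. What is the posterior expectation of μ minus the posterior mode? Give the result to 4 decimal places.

Σ counts = 20. Posterior: Gamma(shape = 4.8+20 = 24.8, rate = 2.0+5 = 7.0).
Mode = (α−1)/β = 23.8/7.0 = 3.4000.
Mean = α/β = 24.8/7.0 = 3.5429.
Difference = 3.5429 − 3.4000 = 0.1429.
Right-skewed posterior ⇒ mode < mean.

0.1429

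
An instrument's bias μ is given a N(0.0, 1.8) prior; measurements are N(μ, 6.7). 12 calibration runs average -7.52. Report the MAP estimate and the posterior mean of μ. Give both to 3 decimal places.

MAP = -5.740, posterior mean = -5.740

Posterior for μ is Normal. Precision-weighted mean: (1/1.8·0.0 + 12/6.7·-7.52) / (1/1.8 + 12/6.7) = -5.740.
A Normal posterior is symmetric, so mode = mean.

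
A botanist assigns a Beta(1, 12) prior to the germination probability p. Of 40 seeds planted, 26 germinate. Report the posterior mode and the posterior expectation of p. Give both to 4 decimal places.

p_MAP = 0.5098, E[p|data] = 0.5094

Posterior: Beta(1+26, 12+14) = Beta(27, 26).
Mode = (27−1)/(27+26−2) = 26/51 = 0.5098.
Mean = 27/(27+26) = 27/53 = 0.5094.
The mean is pulled below the mode by the posterior's left skew.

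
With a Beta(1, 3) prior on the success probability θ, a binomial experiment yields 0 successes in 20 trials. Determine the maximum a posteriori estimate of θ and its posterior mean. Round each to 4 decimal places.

MAP = 0.0000; posterior mean = 0.0417

Posterior: Beta(1+0, 3+20) = Beta(1, 23).
Since α = 1 ≤ 1 and β > 1, the Beta density is monotone decreasing on [0,1]; the mode is at 0.
Mean = 1/(1+23) = 0.0417.
Mean > mode: the posterior has a right tail.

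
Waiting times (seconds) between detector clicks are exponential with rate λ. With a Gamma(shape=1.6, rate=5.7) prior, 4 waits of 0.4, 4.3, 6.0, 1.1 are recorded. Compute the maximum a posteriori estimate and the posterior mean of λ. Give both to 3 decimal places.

Σ times = 11.8. Posterior: Gamma(shape = 1.6+4 = 5.6, rate = 5.7+11.8 = 17.5).
Mode = (α−1)/β = 4.6/17.5 = 0.263.
Mean = α/β = 5.6/17.5 = 0.320.
The posterior is right-skewed, so the mean exceeds the mode.

MAP: 0.263. Posterior mean: 0.320.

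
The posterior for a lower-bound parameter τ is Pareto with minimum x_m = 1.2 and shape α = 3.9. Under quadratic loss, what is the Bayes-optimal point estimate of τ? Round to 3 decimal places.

1.614

The Pareto density is strictly decreasing on [x_m, ∞), so the mode is x_m = 1.200.
Mean = α·x_m/(α−1) = 3.9·1.2/2.9 = 1.614.
Quadratic loss ⇒ the optimal estimator is the posterior mean.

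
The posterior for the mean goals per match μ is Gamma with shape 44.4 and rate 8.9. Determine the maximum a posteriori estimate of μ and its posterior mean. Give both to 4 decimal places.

Mode = (α−1)/β = 43.4/8.9 = 4.8764.
Mean = α/β = 44.4/8.9 = 4.9888.

μ_MAP = 4.8764, E[μ|data] = 4.9888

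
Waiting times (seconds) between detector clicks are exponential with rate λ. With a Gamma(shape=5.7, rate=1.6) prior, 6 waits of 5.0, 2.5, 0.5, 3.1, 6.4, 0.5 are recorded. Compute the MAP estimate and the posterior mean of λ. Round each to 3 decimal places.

Σ times = 18.0. Posterior: Gamma(shape = 5.7+6 = 11.7, rate = 1.6+18.0 = 19.6).
Mode = (α−1)/β = 10.7/19.6 = 0.546.
Mean = α/β = 11.7/19.6 = 0.597.

MAP: 0.546. Posterior mean: 0.597.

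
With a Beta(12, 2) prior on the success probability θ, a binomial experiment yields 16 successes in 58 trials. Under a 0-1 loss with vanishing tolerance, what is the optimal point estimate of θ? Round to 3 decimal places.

0.386

Posterior: Beta(12+16, 2+42) = Beta(28, 44).
Mode = (28−1)/(28+44−2) = 27/70 = 0.386.
Mean = 28/(28+44) = 28/72 = 0.389.
This is the posterior mode — the MAP estimate.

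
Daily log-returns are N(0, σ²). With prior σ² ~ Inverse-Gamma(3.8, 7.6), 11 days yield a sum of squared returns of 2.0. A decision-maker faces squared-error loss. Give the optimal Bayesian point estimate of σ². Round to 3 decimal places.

1.036

Posterior: Inverse-Gamma(shape = 3.8+11/2 = 9.3, scale = 7.6+2.0/2 = 8.6).
Mode = β/(α+1) = 8.6/10.3 = 0.835.
Mean = β/(α−1) = 8.6/8.3 = 1.036.
Squared-error loss ⇒ the optimal estimator is the posterior mean.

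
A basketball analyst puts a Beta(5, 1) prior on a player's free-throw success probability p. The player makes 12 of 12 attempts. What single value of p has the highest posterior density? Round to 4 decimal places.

Posterior: Beta(5+12, 1+0) = Beta(17, 1).
Since β = 1 ≤ 1 and α > 1, the Beta density is monotone increasing on [0,1]; the mode is at 1.
Mean = 17/(17+1) = 0.9444.
This is the posterior mode — the MAP estimate.

1.0000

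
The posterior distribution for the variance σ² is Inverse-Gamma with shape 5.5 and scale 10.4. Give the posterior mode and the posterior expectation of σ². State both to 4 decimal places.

MAP = 1.6000, posterior mean = 2.3111

Mode = β/(α+1) = 10.4/6.5 = 1.6000.
Mean = β/(α−1) = 10.4/4.5 = 2.3111.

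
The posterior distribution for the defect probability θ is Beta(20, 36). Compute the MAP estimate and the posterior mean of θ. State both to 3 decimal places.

MAP estimate = 0.352, posterior mean = 0.357

Mode = (20−1)/(20+36−2) = 19/54 = 0.352.
Mean = 20/(20+36) = 20/56 = 0.357.
Mean > mode: the posterior has a right tail.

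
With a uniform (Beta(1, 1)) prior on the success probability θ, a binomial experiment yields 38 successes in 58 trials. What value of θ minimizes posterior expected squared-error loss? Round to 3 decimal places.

Posterior: Beta(1+38, 1+20) = Beta(39, 21).
Mode = (39−1)/(39+21−2) = 38/58 = 0.655.
Mean = 39/(39+21) = 39/60 = 0.650.
Squared-error loss ⇒ the optimal estimator is the posterior mean.

0.650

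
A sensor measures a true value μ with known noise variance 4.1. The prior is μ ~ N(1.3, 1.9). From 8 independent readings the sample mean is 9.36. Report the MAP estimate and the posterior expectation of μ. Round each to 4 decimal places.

μ_MAP = 7.6478, E[μ|data] = 7.6478

Posterior for μ is Normal. Precision-weighted mean: (1/1.9·1.3 + 8/4.1·9.36) / (1/1.9 + 8/4.1) = 7.6478.
A Normal posterior is symmetric, so mode = mean.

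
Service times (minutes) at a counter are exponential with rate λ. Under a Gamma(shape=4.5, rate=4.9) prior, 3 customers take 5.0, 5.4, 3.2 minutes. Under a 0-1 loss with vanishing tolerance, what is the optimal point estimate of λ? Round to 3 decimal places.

Σ times = 13.6. Posterior: Gamma(shape = 4.5+3 = 7.5, rate = 4.9+13.6 = 18.5).
Mode = (α−1)/β = 6.5/18.5 = 0.351.
Mean = α/β = 7.5/18.5 = 0.405.
This is the posterior mode — the MAP estimate.

0.351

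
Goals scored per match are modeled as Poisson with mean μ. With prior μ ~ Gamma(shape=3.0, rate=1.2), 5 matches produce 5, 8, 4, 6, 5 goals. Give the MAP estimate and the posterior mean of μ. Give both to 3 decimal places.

Σ counts = 28. Posterior: Gamma(shape = 3.0+28 = 31.0, rate = 1.2+5 = 6.2).
Mode = (α−1)/β = 30.0/6.2 = 4.839.
Mean = α/β = 31.0/6.2 = 5.000.
The posterior is right-skewed, so the mean exceeds the mode.

MAP estimate = 4.839, posterior mean = 5.000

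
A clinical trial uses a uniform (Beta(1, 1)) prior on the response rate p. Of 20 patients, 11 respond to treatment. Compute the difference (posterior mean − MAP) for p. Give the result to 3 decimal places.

Posterior: Beta(1+11, 1+9) = Beta(12, 10).
Mode = (12−1)/(12+10−2) = 11/20 = 0.550.
With a flat prior the MAP equals the MLE, 11/20.
Mean = 12/(12+10) = 12/22 = 0.545.
Difference = 0.545 − 0.550 = -0.005.

-0.005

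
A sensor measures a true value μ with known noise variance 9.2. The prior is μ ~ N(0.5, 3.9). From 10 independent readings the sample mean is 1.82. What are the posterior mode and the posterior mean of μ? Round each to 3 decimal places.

Posterior for μ is Normal. Precision-weighted mean: (1/3.9·0.5 + 10/9.2·1.82) / (1/3.9 + 10/9.2) = 1.568.
A Normal posterior is symmetric, so mode = mean.

posterior mode = 1.568, posterior mean = 1.568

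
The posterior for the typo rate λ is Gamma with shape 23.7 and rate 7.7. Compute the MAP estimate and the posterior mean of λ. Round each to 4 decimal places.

MAP = 2.9481; posterior mean = 3.0779

Mode = (α−1)/β = 22.7/7.7 = 2.9481.
Mean = α/β = 23.7/7.7 = 3.0779.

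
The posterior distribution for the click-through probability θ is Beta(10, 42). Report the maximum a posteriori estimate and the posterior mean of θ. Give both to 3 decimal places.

MAP = 0.180; posterior mean = 0.192

Mode = (10−1)/(10+42−2) = 9/50 = 0.180.
Mean = 10/(10+42) = 10/52 = 0.192.
The mean is pulled above the mode by the posterior's right skew.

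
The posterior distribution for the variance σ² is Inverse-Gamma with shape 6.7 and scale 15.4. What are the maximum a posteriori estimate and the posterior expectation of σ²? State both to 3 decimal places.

Mode = β/(α+1) = 15.4/7.7 = 2.000.
Mean = β/(α−1) = 15.4/5.7 = 2.702.

MAP = 2.000; posterior mean = 2.702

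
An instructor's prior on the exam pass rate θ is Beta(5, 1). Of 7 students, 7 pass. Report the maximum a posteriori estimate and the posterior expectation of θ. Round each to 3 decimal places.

MAP = 1.000, posterior mean = 0.923

Posterior: Beta(5+7, 1+0) = Beta(12, 1).
Since β = 1 ≤ 1 and α > 1, the Beta density is monotone increasing on [0,1]; the mode is at 1.
Mean = 12/(12+1) = 0.923.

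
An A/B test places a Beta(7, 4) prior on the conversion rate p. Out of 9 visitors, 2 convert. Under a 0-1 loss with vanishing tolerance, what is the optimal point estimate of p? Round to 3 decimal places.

Posterior: Beta(7+2, 4+7) = Beta(9, 11).
Mode = (9−1)/(9+11−2) = 8/18 = 0.444.
Mean = 9/(9+11) = 9/20 = 0.450.
This is the posterior mode — the MAP estimate.

0.444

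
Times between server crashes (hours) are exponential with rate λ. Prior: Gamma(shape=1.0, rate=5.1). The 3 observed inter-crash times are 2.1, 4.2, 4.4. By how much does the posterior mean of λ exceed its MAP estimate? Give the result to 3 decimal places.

0.063

Σ times = 10.7. Posterior: Gamma(shape = 1.0+3 = 4.0, rate = 5.1+10.7 = 15.8).
Mode = (α−1)/β = 3.0/15.8 = 0.190.
Mean = α/β = 4.0/15.8 = 0.253.
Difference = 0.253 − 0.190 = 0.063.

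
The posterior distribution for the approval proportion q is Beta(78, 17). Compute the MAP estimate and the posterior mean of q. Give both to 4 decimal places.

MAP = 0.8280; posterior mean = 0.8211

Mode = (78−1)/(78+17−2) = 77/93 = 0.8280.
Mean = 78/(78+17) = 78/95 = 0.8211.
Mode > mean: the posterior has a left tail.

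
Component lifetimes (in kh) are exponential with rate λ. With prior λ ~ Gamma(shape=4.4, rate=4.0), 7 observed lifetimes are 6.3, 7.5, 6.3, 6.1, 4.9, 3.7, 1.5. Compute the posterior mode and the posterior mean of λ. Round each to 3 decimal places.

posterior mode = 0.258, posterior mean = 0.283

Σ times = 36.3. Posterior: Gamma(shape = 4.4+7 = 11.4, rate = 4.0+36.3 = 40.3).
Mode = (α−1)/β = 10.4/40.3 = 0.258.
Mean = α/β = 11.4/40.3 = 0.283.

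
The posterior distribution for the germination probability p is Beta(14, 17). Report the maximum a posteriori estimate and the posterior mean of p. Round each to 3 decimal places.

p_MAP = 0.448, E[p|data] = 0.452

Mode = (14−1)/(14+17−2) = 13/29 = 0.448.
Mean = 14/(14+17) = 14/31 = 0.452.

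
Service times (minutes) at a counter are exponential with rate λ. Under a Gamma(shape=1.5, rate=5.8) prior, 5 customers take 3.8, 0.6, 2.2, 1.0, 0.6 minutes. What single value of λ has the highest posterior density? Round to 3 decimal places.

0.393

Σ times = 8.2. Posterior: Gamma(shape = 1.5+5 = 6.5, rate = 5.8+8.2 = 14.0).
Mode = (α−1)/β = 5.5/14.0 = 0.393.
Mean = α/β = 6.5/14.0 = 0.464.
This is the posterior mode — the MAP estimate.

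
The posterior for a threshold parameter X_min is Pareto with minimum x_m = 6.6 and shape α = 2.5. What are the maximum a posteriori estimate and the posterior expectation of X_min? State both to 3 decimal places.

X_min_MAP = 6.600, E[X_min|data] = 11.000

The Pareto density is strictly decreasing on [x_m, ∞), so the mode is x_m = 6.600.
Mean = α·x_m/(α−1) = 2.5·6.6/1.5 = 11.000.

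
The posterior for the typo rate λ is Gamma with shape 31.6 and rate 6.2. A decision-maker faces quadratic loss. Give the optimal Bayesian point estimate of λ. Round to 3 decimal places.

5.097

Mode = (α−1)/β = 30.6/6.2 = 4.935.
Mean = α/β = 31.6/6.2 = 5.097.
Quadratic loss ⇒ the optimal estimator is the posterior mean.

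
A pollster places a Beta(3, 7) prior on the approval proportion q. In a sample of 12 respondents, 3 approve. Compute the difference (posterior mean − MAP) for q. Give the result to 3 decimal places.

0.023

Posterior: Beta(3+3, 7+9) = Beta(6, 16).
Mode = (6−1)/(6+16−2) = 5/20 = 0.250.
Mean = 6/(6+16) = 6/22 = 0.273.
Difference = 0.273 − 0.250 = 0.023.
Right-skewed posterior ⇒ mode < mean.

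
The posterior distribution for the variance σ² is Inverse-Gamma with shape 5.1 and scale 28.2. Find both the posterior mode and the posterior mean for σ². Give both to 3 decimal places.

Mode = β/(α+1) = 28.2/6.1 = 4.623.
Mean = β/(α−1) = 28.2/4.1 = 6.878.

σ²_MAP = 4.623, E[σ²|data] = 6.878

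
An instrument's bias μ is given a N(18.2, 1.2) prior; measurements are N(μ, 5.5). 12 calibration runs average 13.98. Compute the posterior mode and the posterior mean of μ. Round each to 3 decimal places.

Posterior for μ is Normal. Precision-weighted mean: (1/1.2·18.2 + 12/5.5·13.98) / (1/1.2 + 12/5.5) = 15.146.
A Normal posterior is symmetric, so mode = mean.

MAP = 15.146; posterior mean = 15.146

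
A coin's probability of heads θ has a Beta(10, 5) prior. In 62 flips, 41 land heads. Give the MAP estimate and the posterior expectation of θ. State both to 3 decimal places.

Posterior: Beta(10+41, 5+21) = Beta(51, 26).
Mode = (51−1)/(51+26−2) = 50/75 = 0.667.
Mean = 51/(51+26) = 51/77 = 0.662.

MAP = 0.667; posterior mean = 0.662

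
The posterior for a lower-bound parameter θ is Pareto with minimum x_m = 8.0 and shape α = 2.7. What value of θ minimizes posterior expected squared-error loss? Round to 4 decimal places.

The Pareto density is strictly decreasing on [x_m, ∞), so the mode is x_m = 8.0000.
Mean = α·x_m/(α−1) = 2.7·8.0/1.7 = 12.7059.
Squared-error loss ⇒ the optimal estimator is the posterior mean.

12.7059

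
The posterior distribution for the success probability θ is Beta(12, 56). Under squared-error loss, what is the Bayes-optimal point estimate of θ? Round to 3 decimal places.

0.176

Mode = (12−1)/(12+56−2) = 11/66 = 0.167.
Mean = 12/(12+56) = 12/68 = 0.176.
Squared-error loss ⇒ the optimal estimator is the posterior mean.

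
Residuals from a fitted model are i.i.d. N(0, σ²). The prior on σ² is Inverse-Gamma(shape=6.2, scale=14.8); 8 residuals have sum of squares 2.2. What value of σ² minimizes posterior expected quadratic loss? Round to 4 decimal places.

1.7283

Posterior: Inverse-Gamma(shape = 6.2+8/2 = 10.2, scale = 14.8+2.2/2 = 15.9).
Mode = β/(α+1) = 15.9/11.2 = 1.4196.
Mean = β/(α−1) = 15.9/9.2 = 1.7283.
Quadratic loss ⇒ the optimal estimator is the posterior mean.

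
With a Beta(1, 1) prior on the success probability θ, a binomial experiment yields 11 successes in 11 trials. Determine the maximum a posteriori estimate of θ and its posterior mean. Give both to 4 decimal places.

MAP = 1.0000, posterior mean = 0.9231

Posterior: Beta(1+11, 1+0) = Beta(12, 1).
Since β = 1 ≤ 1 and α > 1, the Beta density is monotone increasing on [0,1]; the mode is at 1.
Mean = 12/(12+1) = 0.9231.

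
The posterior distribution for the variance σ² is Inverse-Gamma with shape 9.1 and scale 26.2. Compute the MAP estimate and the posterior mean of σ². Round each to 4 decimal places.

σ²_MAP = 2.5941, E[σ²|data] = 3.2346

Mode = β/(α+1) = 26.2/10.1 = 2.5941.
Mean = β/(α−1) = 26.2/8.1 = 3.2346.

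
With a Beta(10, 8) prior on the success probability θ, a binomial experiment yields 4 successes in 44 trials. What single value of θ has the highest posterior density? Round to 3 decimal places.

Posterior: Beta(10+4, 8+40) = Beta(14, 48).
Mode = (14−1)/(14+48−2) = 13/60 = 0.217.
Mean = 14/(14+48) = 14/62 = 0.226.
This is the posterior mode — the MAP estimate.

0.217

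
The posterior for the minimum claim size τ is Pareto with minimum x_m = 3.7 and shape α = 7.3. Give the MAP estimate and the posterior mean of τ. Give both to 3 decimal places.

The Pareto density is strictly decreasing on [x_m, ∞), so the mode is x_m = 3.700.
Mean = α·x_m/(α−1) = 7.3·3.7/6.3 = 4.287.
Mean > mode: the posterior has a right tail.

τ_MAP = 3.700, E[τ|data] = 4.287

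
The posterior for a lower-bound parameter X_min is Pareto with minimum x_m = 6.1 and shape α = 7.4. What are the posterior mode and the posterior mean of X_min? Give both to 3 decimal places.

The Pareto density is strictly decreasing on [x_m, ∞), so the mode is x_m = 6.100.
Mean = α·x_m/(α−1) = 7.4·6.1/6.4 = 7.053.

posterior mode = 6.100, posterior mean = 7.053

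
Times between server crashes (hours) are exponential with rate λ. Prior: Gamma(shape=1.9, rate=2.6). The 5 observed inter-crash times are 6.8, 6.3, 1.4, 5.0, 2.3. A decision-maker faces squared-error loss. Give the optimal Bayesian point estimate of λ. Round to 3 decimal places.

Σ times = 21.8. Posterior: Gamma(shape = 1.9+5 = 6.9, rate = 2.6+21.8 = 24.4).
Mode = (α−1)/β = 5.9/24.4 = 0.242.
Mean = α/β = 6.9/24.4 = 0.283.
Squared-error loss ⇒ the optimal estimator is the posterior mean.

0.283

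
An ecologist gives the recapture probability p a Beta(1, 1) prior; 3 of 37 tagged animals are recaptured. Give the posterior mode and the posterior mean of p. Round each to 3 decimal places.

Posterior: Beta(1+3, 1+34) = Beta(4, 35).
Mode = (4−1)/(4+35−2) = 3/37 = 0.081.
With a flat prior the MAP equals the MLE, 3/37.
Mean = 4/(4+35) = 4/39 = 0.103.

posterior mode = 0.081, posterior mean = 0.103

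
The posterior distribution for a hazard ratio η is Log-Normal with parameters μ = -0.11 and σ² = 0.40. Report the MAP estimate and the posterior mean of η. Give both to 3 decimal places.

Mode = exp(μ − σ²) = exp(-0.51) = 0.600.
Mean = exp(μ + σ²/2) = exp(0.090) = 1.094.

MAP = 0.600; posterior mean = 1.094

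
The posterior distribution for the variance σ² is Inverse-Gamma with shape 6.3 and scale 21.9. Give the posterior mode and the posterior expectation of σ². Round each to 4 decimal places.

Mode = β/(α+1) = 21.9/7.3 = 3.0000.
Mean = β/(α−1) = 21.9/5.3 = 4.1321.
The posterior is right-skewed, so the mean exceeds the mode.

σ²_MAP = 3.0000, E[σ²|data] = 4.1321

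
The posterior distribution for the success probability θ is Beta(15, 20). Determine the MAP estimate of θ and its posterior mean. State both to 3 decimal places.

Mode = (15−1)/(15+20−2) = 14/33 = 0.424.
Mean = 15/(15+20) = 15/35 = 0.429.
Mean > mode: the posterior has a right tail.

MAP: 0.424. Posterior mean: 0.429.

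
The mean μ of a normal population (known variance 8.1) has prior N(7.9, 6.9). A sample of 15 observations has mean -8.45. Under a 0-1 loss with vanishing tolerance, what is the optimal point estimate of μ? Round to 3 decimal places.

Posterior for μ is Normal. Precision-weighted mean: (1/6.9·7.9 + 15/8.1·-8.45) / (1/6.9 + 15/8.1) = -7.263.
A Normal posterior is symmetric, so mode = mean.
This is the posterior mode — the MAP estimate.

-7.263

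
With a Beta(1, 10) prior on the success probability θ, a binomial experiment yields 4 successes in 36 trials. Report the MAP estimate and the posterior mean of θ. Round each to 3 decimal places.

Posterior: Beta(1+4, 10+32) = Beta(5, 42).
Mode = (5−1)/(5+42−2) = 4/45 = 0.089.
Mean = 5/(5+42) = 5/47 = 0.106.

MAP = 0.089; posterior mean = 0.106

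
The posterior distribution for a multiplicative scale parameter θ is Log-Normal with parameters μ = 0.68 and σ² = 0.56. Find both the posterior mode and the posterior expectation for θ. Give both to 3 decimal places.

posterior mode = 1.127, posterior expectation = 2.612

Mode = exp(μ − σ²) = exp(0.12) = 1.127.
Mean = exp(μ + σ²/2) = exp(0.960) = 2.612.
The posterior is right-skewed, so the mean exceeds the mode.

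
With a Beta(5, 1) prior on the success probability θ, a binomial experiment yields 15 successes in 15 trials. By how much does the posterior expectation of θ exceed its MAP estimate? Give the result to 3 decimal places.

-0.048

Posterior: Beta(5+15, 1+0) = Beta(20, 1).
Since β = 1 ≤ 1 and α > 1, the Beta density is monotone increasing on [0,1]; the mode is at 1.
Mean = 20/(20+1) = 0.952.
Difference = 0.952 − 1.000 = -0.048.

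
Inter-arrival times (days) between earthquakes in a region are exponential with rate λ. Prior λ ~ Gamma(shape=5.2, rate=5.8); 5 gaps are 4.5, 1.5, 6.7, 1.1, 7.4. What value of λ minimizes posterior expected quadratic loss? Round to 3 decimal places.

Σ times = 21.2. Posterior: Gamma(shape = 5.2+5 = 10.2, rate = 5.8+21.2 = 27.0).
Mode = (α−1)/β = 9.2/27.0 = 0.341.
Mean = α/β = 10.2/27.0 = 0.378.
Quadratic loss ⇒ the optimal estimator is the posterior mean.

0.378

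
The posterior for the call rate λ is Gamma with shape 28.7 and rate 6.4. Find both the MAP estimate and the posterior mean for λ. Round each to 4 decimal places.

λ_MAP = 4.3281, E[λ|data] = 4.4844

Mode = (α−1)/β = 27.7/6.4 = 4.3281.
Mean = α/β = 28.7/6.4 = 4.4844.
Mean > mode: the posterior has a right tail.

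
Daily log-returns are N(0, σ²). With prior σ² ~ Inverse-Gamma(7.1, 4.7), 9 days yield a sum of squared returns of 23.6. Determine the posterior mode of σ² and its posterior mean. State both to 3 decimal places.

posterior mode = 1.310, posterior mean = 1.557

Posterior: Inverse-Gamma(shape = 7.1+9/2 = 11.6, scale = 4.7+23.6/2 = 16.5).
Mode = β/(α+1) = 16.5/12.6 = 1.310.
Mean = β/(α−1) = 16.5/10.6 = 1.557.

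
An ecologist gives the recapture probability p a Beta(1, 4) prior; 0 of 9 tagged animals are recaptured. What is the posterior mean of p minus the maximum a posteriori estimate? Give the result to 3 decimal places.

Posterior: Beta(1+0, 4+9) = Beta(1, 13).
Since α = 1 ≤ 1 and β > 1, the Beta density is monotone decreasing on [0,1]; the mode is at 0.
Mean = 1/(1+13) = 0.071.
Difference = 0.071 − 0.000 = 0.071.
Right-skewed posterior ⇒ mode < mean.

0.071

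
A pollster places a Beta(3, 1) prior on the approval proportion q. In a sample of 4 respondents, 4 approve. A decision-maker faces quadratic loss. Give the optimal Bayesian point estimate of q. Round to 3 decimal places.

Posterior: Beta(3+4, 1+0) = Beta(7, 1).
Since β = 1 ≤ 1 and α > 1, the Beta density is monotone increasing on [0,1]; the mode is at 1.
Mean = 7/(7+1) = 0.875.
Quadratic loss ⇒ the optimal estimator is the posterior mean.

0.875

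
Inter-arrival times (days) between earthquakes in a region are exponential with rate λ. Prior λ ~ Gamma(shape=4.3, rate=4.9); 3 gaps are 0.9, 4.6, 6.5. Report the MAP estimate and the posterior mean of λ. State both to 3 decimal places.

Σ times = 12.0. Posterior: Gamma(shape = 4.3+3 = 7.3, rate = 4.9+12.0 = 16.9).
Mode = (α−1)/β = 6.3/16.9 = 0.373.
Mean = α/β = 7.3/16.9 = 0.432.

λ_MAP = 0.373, E[λ|data] = 0.432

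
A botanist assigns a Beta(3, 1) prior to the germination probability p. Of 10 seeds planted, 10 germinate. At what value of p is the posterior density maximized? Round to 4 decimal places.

Posterior: Beta(3+10, 1+0) = Beta(13, 1).
Since β = 1 ≤ 1 and α > 1, the Beta density is monotone increasing on [0,1]; the mode is at 1.
Mean = 13/(13+1) = 0.9286.
This is the posterior mode — the MAP estimate.

1.0000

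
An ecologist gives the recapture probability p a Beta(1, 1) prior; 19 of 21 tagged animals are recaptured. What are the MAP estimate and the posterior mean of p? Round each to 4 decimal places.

Posterior: Beta(1+19, 1+2) = Beta(20, 3).
Mode = (20−1)/(20+3−2) = 19/21 = 0.9048.
Mean = 20/(20+3) = 20/23 = 0.8696.

MAP = 0.9048; posterior mean = 0.8696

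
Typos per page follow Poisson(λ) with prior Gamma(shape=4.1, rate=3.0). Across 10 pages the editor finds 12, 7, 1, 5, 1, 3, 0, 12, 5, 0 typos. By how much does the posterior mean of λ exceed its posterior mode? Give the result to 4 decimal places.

0.0769

Σ counts = 46. Posterior: Gamma(shape = 4.1+46 = 50.1, rate = 3.0+10 = 13.0).
Mode = (α−1)/β = 49.1/13.0 = 3.7769.
Mean = α/β = 50.1/13.0 = 3.8538.
Difference = 3.8538 − 3.7769 = 0.0769.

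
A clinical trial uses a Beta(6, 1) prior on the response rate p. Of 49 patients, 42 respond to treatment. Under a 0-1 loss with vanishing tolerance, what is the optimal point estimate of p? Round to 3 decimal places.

Posterior: Beta(6+42, 1+7) = Beta(48, 8).
Mode = (48−1)/(48+8−2) = 47/54 = 0.870.
Mean = 48/(48+8) = 48/56 = 0.857.
This is the posterior mode — the MAP estimate.

0.870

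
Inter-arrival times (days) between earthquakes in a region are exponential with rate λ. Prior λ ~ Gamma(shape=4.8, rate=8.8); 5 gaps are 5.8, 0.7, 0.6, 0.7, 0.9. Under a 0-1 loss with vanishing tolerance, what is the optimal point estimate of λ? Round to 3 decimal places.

0.503

Σ times = 8.7. Posterior: Gamma(shape = 4.8+5 = 9.8, rate = 8.8+8.7 = 17.5).
Mode = (α−1)/β = 8.8/17.5 = 0.503.
Mean = α/β = 9.8/17.5 = 0.560.
This is the posterior mode — the MAP estimate.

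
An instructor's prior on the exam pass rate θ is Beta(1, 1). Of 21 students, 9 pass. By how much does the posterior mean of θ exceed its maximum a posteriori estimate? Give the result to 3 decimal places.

0.006

Posterior: Beta(1+9, 1+12) = Beta(10, 13).
Mode = (10−1)/(10+13−2) = 9/21 = 0.429.
With a flat prior the MAP equals the MLE, 9/21.
Mean = 10/(10+13) = 10/23 = 0.435.
Difference = 0.435 − 0.429 = 0.006.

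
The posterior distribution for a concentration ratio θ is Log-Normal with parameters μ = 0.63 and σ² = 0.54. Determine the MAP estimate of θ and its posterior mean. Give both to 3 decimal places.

Mode = exp(μ − σ²) = exp(0.09) = 1.094.
Mean = exp(μ + σ²/2) = exp(0.900) = 2.460.

MAP = 1.094, posterior mean = 2.460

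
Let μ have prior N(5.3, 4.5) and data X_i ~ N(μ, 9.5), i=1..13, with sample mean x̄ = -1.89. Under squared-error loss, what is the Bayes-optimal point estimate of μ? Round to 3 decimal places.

-0.886

Posterior for μ is Normal. Precision-weighted mean: (1/4.5·5.3 + 13/9.5·-1.89) / (1/4.5 + 13/9.5) = -0.886.
A Normal posterior is symmetric, so mode = mean.
Squared-error loss ⇒ the optimal estimator is the posterior mean.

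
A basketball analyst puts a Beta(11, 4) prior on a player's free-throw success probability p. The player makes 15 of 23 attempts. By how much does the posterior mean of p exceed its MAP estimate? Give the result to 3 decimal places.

Posterior: Beta(11+15, 4+8) = Beta(26, 12).
Mode = (26−1)/(26+12−2) = 25/36 = 0.694.
Mean = 26/(26+12) = 26/38 = 0.684.
Difference = 0.684 − 0.694 = -0.010.

-0.010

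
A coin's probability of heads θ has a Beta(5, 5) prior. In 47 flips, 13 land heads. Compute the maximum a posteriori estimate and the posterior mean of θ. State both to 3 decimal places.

Posterior: Beta(5+13, 5+34) = Beta(18, 39).
Mode = (18−1)/(18+39−2) = 17/55 = 0.309.
Mean = 18/(18+39) = 18/57 = 0.316.

MAP: 0.309. Posterior mean: 0.316.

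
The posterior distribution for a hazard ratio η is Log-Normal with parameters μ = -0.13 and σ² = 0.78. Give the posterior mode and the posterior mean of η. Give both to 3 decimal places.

Mode = exp(μ − σ²) = exp(-0.91) = 0.403.
Mean = exp(μ + σ²/2) = exp(0.260) = 1.297.

MAP = 0.403, posterior mean = 1.297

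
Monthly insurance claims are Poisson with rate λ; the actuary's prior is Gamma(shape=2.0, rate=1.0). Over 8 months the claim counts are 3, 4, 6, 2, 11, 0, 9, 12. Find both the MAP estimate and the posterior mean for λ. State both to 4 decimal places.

Σ counts = 47. Posterior: Gamma(shape = 2.0+47 = 49.0, rate = 1.0+8 = 9.0).
Mode = (α−1)/β = 48.0/9.0 = 5.3333.
Mean = α/β = 49.0/9.0 = 5.4444.
The posterior is right-skewed, so the mean exceeds the mode.

MAP: 5.3333. Posterior mean: 5.4444.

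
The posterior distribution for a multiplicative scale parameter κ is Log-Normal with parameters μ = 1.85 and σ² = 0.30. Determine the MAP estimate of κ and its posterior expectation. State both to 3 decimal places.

MAP estimate = 4.711, posterior expectation = 7.389

Mode = exp(μ − σ²) = exp(1.55) = 4.711.
Mean = exp(μ + σ²/2) = exp(2.000) = 7.389.
The posterior is right-skewed, so the mean exceeds the mode.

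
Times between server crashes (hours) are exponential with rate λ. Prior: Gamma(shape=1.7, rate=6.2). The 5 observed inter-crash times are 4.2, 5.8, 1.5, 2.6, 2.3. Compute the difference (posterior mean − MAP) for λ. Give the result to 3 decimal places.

Σ times = 16.4. Posterior: Gamma(shape = 1.7+5 = 6.7, rate = 6.2+16.4 = 22.6).
Mode = (α−1)/β = 5.7/22.6 = 0.252.
Mean = α/β = 6.7/22.6 = 0.296.
Difference = 0.296 − 0.252 = 0.044.

0.044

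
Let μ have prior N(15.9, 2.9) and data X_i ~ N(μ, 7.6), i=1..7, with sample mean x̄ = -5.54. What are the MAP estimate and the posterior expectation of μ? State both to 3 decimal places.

μ_MAP = 0.300, E[μ|data] = 0.300

Posterior for μ is Normal. Precision-weighted mean: (1/2.9·15.9 + 7/7.6·-5.54) / (1/2.9 + 7/7.6) = 0.300.
A Normal posterior is symmetric, so mode = mean.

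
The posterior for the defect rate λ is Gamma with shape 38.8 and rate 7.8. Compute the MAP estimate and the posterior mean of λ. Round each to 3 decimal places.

MAP estimate = 4.846, posterior mean = 4.974

Mode = (α−1)/β = 37.8/7.8 = 4.846.
Mean = α/β = 38.8/7.8 = 4.974.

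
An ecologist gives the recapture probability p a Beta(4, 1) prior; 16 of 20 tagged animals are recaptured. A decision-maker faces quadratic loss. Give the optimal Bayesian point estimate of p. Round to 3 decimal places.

0.800

Posterior: Beta(4+16, 1+4) = Beta(20, 5).
Mode = (20−1)/(20+5−2) = 19/23 = 0.826.
Mean = 20/(20+5) = 20/25 = 0.800.
Quadratic loss ⇒ the optimal estimator is the posterior mean.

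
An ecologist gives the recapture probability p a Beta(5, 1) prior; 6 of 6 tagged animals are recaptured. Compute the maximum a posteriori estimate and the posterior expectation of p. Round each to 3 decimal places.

Posterior: Beta(5+6, 1+0) = Beta(11, 1).
Since β = 1 ≤ 1 and α > 1, the Beta density is monotone increasing on [0,1]; the mode is at 1.
Mean = 11/(11+1) = 0.917.

p_MAP = 1.000, E[p|data] = 0.917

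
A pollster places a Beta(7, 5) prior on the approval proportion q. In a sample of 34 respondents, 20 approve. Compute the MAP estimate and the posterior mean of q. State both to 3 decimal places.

Posterior: Beta(7+20, 5+14) = Beta(27, 19).
Mode = (27−1)/(27+19−2) = 26/44 = 0.591.
Mean = 27/(27+19) = 27/46 = 0.587.
Left-skewed posterior ⇒ mean < mode.

MAP = 0.591; posterior mean = 0.587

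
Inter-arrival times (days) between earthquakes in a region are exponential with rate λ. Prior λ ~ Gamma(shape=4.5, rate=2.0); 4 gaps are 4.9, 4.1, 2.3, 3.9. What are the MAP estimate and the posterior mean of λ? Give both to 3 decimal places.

MAP = 0.436; posterior mean = 0.494

Σ times = 15.2. Posterior: Gamma(shape = 4.5+4 = 8.5, rate = 2.0+15.2 = 17.2).
Mode = (α−1)/β = 7.5/17.2 = 0.436.
Mean = α/β = 8.5/17.2 = 0.494.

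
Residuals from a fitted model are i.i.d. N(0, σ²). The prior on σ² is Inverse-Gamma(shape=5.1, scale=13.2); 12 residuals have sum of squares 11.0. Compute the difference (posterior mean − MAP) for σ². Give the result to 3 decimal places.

0.306

Posterior: Inverse-Gamma(shape = 5.1+12/2 = 11.1, scale = 13.2+11.0/2 = 18.7).
Mode = β/(α+1) = 18.7/12.1 = 1.545.
Mean = β/(α−1) = 18.7/10.1 = 1.851.
Difference = 1.851 − 1.545 = 0.306.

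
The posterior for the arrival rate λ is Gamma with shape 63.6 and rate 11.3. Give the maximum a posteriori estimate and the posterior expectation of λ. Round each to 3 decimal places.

MAP: 5.540. Posterior mean: 5.628.

Mode = (α−1)/β = 62.6/11.3 = 5.540.
Mean = α/β = 63.6/11.3 = 5.628.
Right-skewed posterior ⇒ mode < mean.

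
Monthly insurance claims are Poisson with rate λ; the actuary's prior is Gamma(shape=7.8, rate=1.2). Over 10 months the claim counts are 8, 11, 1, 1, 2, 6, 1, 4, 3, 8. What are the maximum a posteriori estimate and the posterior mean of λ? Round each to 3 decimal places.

Σ counts = 45. Posterior: Gamma(shape = 7.8+45 = 52.8, rate = 1.2+10 = 11.2).
Mode = (α−1)/β = 51.8/11.2 = 4.625.
Mean = α/β = 52.8/11.2 = 4.714.

MAP = 4.625, posterior mean = 4.714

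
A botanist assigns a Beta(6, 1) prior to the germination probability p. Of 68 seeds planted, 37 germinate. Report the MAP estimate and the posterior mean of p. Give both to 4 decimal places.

Posterior: Beta(6+37, 1+31) = Beta(43, 32).
Mode = (43−1)/(43+32−2) = 42/73 = 0.5753.
Mean = 43/(43+32) = 43/75 = 0.5733.

MAP = 0.5753, posterior mean = 0.5733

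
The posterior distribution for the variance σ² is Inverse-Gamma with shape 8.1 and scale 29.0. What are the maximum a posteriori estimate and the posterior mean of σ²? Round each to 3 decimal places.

MAP: 3.187. Posterior mean: 4.085.

Mode = β/(α+1) = 29.0/9.1 = 3.187.
Mean = β/(α−1) = 29.0/7.1 = 4.085.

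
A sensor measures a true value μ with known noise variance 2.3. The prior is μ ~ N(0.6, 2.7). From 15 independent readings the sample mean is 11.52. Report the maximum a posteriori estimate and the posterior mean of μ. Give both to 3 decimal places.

maximum a posteriori estimate = 10.933, posterior mean = 10.933

Posterior for μ is Normal. Precision-weighted mean: (1/2.7·0.6 + 15/2.3·11.52) / (1/2.7 + 15/2.3) = 10.933.
A Normal posterior is symmetric, so mode = mean.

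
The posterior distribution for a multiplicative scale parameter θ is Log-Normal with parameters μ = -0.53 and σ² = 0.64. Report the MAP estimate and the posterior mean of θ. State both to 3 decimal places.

Mode = exp(μ − σ²) = exp(-1.17) = 0.310.
Mean = exp(μ + σ²/2) = exp(-0.210) = 0.811.
Mean > mode: the posterior has a right tail.

MAP estimate = 0.310, posterior mean = 0.811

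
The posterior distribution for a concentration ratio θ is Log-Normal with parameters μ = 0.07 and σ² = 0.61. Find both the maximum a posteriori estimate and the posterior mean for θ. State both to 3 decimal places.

Mode = exp(μ − σ²) = exp(-0.54) = 0.583.
Mean = exp(μ + σ²/2) = exp(0.375) = 1.455.

MAP: 0.583. Posterior mean: 1.455.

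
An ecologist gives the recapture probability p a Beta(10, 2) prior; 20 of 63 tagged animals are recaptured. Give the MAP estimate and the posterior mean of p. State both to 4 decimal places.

Posterior: Beta(10+20, 2+43) = Beta(30, 45).
Mode = (30−1)/(30+45−2) = 29/73 = 0.3973.
Mean = 30/(30+45) = 30/75 = 0.4000.

MAP estimate = 0.3973, posterior mean = 0.4000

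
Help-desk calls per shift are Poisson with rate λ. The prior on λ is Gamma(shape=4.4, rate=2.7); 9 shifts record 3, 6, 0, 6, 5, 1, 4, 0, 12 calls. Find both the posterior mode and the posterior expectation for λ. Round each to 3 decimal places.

Σ counts = 37. Posterior: Gamma(shape = 4.4+37 = 41.4, rate = 2.7+9 = 11.7).
Mode = (α−1)/β = 40.4/11.7 = 3.453.
Mean = α/β = 41.4/11.7 = 3.538.

MAP = 3.453; posterior mean = 3.538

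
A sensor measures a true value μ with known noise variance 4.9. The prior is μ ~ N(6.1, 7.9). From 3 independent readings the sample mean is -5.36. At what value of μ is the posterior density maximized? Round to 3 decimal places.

-3.397

Posterior for μ is Normal. Precision-weighted mean: (1/7.9·6.1 + 3/4.9·-5.36) / (1/7.9 + 3/4.9) = -3.397.
A Normal posterior is symmetric, so mode = mean.
This is the posterior mode — the MAP estimate.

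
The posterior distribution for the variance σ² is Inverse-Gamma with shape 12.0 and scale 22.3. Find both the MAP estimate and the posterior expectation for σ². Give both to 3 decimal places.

MAP = 1.715; posterior mean = 2.027

Mode = β/(α+1) = 22.3/13.0 = 1.715.
Mean = β/(α−1) = 22.3/11.0 = 2.027.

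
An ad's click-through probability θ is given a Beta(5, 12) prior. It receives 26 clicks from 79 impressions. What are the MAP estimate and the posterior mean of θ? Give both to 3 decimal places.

θ_MAP = 0.319, E[θ|data] = 0.323

Posterior: Beta(5+26, 12+53) = Beta(31, 65).
Mode = (31−1)/(31+65−2) = 30/94 = 0.319.
Mean = 31/(31+65) = 31/96 = 0.323.
The mean is pulled above the mode by the posterior's right skew.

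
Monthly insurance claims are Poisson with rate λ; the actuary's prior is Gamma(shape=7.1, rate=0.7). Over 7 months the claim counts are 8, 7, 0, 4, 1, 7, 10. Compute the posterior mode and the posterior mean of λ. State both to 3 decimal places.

MAP: 5.597. Posterior mean: 5.727.

Σ counts = 37. Posterior: Gamma(shape = 7.1+37 = 44.1, rate = 0.7+7 = 7.7).
Mode = (α−1)/β = 43.1/7.7 = 5.597.
Mean = α/β = 44.1/7.7 = 5.727.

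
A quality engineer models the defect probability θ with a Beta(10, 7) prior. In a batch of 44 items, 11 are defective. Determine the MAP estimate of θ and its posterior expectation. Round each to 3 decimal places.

Posterior: Beta(10+11, 7+33) = Beta(21, 40).
Mode = (21−1)/(21+40−2) = 20/59 = 0.339.
Mean = 21/(21+40) = 21/61 = 0.344.

θ_MAP = 0.339, E[θ|data] = 0.344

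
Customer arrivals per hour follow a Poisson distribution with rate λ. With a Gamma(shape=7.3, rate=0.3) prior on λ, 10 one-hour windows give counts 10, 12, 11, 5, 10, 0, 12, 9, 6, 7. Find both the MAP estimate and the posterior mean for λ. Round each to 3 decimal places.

Σ counts = 82. Posterior: Gamma(shape = 7.3+82 = 89.3, rate = 0.3+10 = 10.3).
Mode = (α−1)/β = 88.3/10.3 = 8.573.
Mean = α/β = 89.3/10.3 = 8.670.

MAP: 8.573. Posterior mean: 8.670.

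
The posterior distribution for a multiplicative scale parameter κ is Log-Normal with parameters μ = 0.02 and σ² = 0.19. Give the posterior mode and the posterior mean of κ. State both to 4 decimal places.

Mode = exp(μ − σ²) = exp(-0.17) = 0.8437.
Mean = exp(μ + σ²/2) = exp(0.115) = 1.1219.

MAP: 0.8437. Posterior mean: 1.1219.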